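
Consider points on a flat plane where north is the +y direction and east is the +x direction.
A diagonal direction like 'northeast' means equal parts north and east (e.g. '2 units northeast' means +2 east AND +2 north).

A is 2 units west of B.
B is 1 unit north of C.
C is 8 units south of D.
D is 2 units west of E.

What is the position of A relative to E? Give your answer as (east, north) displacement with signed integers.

Answer: A is at (east=-4, north=-7) relative to E.

Derivation:
Place E at the origin (east=0, north=0).
  D is 2 units west of E: delta (east=-2, north=+0); D at (east=-2, north=0).
  C is 8 units south of D: delta (east=+0, north=-8); C at (east=-2, north=-8).
  B is 1 unit north of C: delta (east=+0, north=+1); B at (east=-2, north=-7).
  A is 2 units west of B: delta (east=-2, north=+0); A at (east=-4, north=-7).
Therefore A relative to E: (east=-4, north=-7).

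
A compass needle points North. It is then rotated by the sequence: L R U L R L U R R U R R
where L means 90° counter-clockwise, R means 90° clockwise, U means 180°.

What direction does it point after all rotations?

Answer: Final heading: East

Derivation:
Start: North
  L (left (90° counter-clockwise)) -> West
  R (right (90° clockwise)) -> North
  U (U-turn (180°)) -> South
  L (left (90° counter-clockwise)) -> East
  R (right (90° clockwise)) -> South
  L (left (90° counter-clockwise)) -> East
  U (U-turn (180°)) -> West
  R (right (90° clockwise)) -> North
  R (right (90° clockwise)) -> East
  U (U-turn (180°)) -> West
  R (right (90° clockwise)) -> North
  R (right (90° clockwise)) -> East
Final: East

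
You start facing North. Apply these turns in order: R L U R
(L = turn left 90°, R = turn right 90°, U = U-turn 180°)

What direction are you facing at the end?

Answer: Final heading: West

Derivation:
Start: North
  R (right (90° clockwise)) -> East
  L (left (90° counter-clockwise)) -> North
  U (U-turn (180°)) -> South
  R (right (90° clockwise)) -> West
Final: West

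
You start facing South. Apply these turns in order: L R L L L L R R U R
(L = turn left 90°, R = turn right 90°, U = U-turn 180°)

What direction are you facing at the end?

Answer: Final heading: West

Derivation:
Start: South
  L (left (90° counter-clockwise)) -> East
  R (right (90° clockwise)) -> South
  L (left (90° counter-clockwise)) -> East
  L (left (90° counter-clockwise)) -> North
  L (left (90° counter-clockwise)) -> West
  L (left (90° counter-clockwise)) -> South
  R (right (90° clockwise)) -> West
  R (right (90° clockwise)) -> North
  U (U-turn (180°)) -> South
  R (right (90° clockwise)) -> West
Final: West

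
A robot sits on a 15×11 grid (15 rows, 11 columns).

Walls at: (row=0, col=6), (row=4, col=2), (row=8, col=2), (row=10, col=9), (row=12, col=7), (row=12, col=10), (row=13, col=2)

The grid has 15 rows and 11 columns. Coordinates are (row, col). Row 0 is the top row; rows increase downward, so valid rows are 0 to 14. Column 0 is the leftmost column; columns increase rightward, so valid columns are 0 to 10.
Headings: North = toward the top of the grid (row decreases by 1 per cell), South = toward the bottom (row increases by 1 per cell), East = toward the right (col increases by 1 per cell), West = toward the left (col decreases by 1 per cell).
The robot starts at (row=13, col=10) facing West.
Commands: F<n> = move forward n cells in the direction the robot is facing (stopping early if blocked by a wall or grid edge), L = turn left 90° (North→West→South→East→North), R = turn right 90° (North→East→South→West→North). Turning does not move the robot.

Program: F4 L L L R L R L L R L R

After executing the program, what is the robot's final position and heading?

Start: (row=13, col=10), facing West
  F4: move forward 4, now at (row=13, col=6)
  L: turn left, now facing South
  L: turn left, now facing East
  L: turn left, now facing North
  R: turn right, now facing East
  L: turn left, now facing North
  R: turn right, now facing East
  L: turn left, now facing North
  L: turn left, now facing West
  R: turn right, now facing North
  L: turn left, now facing West
  R: turn right, now facing North
Final: (row=13, col=6), facing North

Answer: Final position: (row=13, col=6), facing North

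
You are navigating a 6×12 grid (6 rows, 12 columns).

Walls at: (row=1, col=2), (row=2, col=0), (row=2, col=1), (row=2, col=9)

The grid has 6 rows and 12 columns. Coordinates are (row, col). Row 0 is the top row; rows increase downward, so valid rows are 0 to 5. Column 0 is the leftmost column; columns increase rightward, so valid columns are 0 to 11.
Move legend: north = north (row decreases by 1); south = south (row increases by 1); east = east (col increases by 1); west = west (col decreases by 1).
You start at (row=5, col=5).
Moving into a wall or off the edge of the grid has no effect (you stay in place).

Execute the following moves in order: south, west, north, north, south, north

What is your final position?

Answer: Final position: (row=3, col=4)

Derivation:
Start: (row=5, col=5)
  south (south): blocked, stay at (row=5, col=5)
  west (west): (row=5, col=5) -> (row=5, col=4)
  north (north): (row=5, col=4) -> (row=4, col=4)
  north (north): (row=4, col=4) -> (row=3, col=4)
  south (south): (row=3, col=4) -> (row=4, col=4)
  north (north): (row=4, col=4) -> (row=3, col=4)
Final: (row=3, col=4)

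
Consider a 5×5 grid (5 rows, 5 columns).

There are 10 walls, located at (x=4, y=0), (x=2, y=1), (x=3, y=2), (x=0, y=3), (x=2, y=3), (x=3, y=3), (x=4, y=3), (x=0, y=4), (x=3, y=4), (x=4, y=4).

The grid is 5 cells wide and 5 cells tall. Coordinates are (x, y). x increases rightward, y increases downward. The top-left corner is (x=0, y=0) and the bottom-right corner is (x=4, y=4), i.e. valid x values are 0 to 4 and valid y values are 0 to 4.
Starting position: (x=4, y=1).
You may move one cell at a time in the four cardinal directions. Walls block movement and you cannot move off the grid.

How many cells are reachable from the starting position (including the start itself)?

Answer: Reachable cells: 15

Derivation:
BFS flood-fill from (x=4, y=1):
  Distance 0: (x=4, y=1)
  Distance 1: (x=3, y=1), (x=4, y=2)
  Distance 2: (x=3, y=0)
  Distance 3: (x=2, y=0)
  Distance 4: (x=1, y=0)
  Distance 5: (x=0, y=0), (x=1, y=1)
  Distance 6: (x=0, y=1), (x=1, y=2)
  Distance 7: (x=0, y=2), (x=2, y=2), (x=1, y=3)
  Distance 8: (x=1, y=4)
  Distance 9: (x=2, y=4)
Total reachable: 15 (grid has 15 open cells total)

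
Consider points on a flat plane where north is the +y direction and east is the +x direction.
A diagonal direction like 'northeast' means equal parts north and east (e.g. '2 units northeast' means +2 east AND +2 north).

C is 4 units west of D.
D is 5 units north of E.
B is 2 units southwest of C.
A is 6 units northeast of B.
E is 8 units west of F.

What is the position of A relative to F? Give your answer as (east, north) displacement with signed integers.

Place F at the origin (east=0, north=0).
  E is 8 units west of F: delta (east=-8, north=+0); E at (east=-8, north=0).
  D is 5 units north of E: delta (east=+0, north=+5); D at (east=-8, north=5).
  C is 4 units west of D: delta (east=-4, north=+0); C at (east=-12, north=5).
  B is 2 units southwest of C: delta (east=-2, north=-2); B at (east=-14, north=3).
  A is 6 units northeast of B: delta (east=+6, north=+6); A at (east=-8, north=9).
Therefore A relative to F: (east=-8, north=9).

Answer: A is at (east=-8, north=9) relative to F.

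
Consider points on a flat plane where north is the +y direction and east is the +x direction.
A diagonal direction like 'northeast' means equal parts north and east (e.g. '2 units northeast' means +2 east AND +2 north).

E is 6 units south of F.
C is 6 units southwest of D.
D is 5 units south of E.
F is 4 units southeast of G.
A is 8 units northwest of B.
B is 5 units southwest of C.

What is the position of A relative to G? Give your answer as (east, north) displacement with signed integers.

Answer: A is at (east=-15, north=-18) relative to G.

Derivation:
Place G at the origin (east=0, north=0).
  F is 4 units southeast of G: delta (east=+4, north=-4); F at (east=4, north=-4).
  E is 6 units south of F: delta (east=+0, north=-6); E at (east=4, north=-10).
  D is 5 units south of E: delta (east=+0, north=-5); D at (east=4, north=-15).
  C is 6 units southwest of D: delta (east=-6, north=-6); C at (east=-2, north=-21).
  B is 5 units southwest of C: delta (east=-5, north=-5); B at (east=-7, north=-26).
  A is 8 units northwest of B: delta (east=-8, north=+8); A at (east=-15, north=-18).
Therefore A relative to G: (east=-15, north=-18).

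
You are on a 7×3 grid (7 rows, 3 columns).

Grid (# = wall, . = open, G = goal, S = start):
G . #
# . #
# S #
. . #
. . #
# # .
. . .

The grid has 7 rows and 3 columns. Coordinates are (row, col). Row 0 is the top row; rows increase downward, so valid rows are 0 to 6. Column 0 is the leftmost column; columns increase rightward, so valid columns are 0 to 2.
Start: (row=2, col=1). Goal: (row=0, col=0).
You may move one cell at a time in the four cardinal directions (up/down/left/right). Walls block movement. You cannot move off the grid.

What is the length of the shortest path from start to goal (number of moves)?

BFS from (row=2, col=1) until reaching (row=0, col=0):
  Distance 0: (row=2, col=1)
  Distance 1: (row=1, col=1), (row=3, col=1)
  Distance 2: (row=0, col=1), (row=3, col=0), (row=4, col=1)
  Distance 3: (row=0, col=0), (row=4, col=0)  <- goal reached here
One shortest path (3 moves): (row=2, col=1) -> (row=1, col=1) -> (row=0, col=1) -> (row=0, col=0)

Answer: Shortest path length: 3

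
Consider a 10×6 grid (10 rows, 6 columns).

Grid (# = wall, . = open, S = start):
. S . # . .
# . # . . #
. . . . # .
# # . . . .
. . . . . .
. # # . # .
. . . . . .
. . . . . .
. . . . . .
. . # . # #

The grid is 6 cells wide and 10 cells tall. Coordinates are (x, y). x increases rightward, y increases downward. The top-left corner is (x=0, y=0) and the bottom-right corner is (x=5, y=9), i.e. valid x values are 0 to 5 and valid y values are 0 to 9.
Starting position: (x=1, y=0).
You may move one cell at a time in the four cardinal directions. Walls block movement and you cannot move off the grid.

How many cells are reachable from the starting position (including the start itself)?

Answer: Reachable cells: 47

Derivation:
BFS flood-fill from (x=1, y=0):
  Distance 0: (x=1, y=0)
  Distance 1: (x=0, y=0), (x=2, y=0), (x=1, y=1)
  Distance 2: (x=1, y=2)
  Distance 3: (x=0, y=2), (x=2, y=2)
  Distance 4: (x=3, y=2), (x=2, y=3)
  Distance 5: (x=3, y=1), (x=3, y=3), (x=2, y=4)
  Distance 6: (x=4, y=1), (x=4, y=3), (x=1, y=4), (x=3, y=4)
  Distance 7: (x=4, y=0), (x=5, y=3), (x=0, y=4), (x=4, y=4), (x=3, y=5)
  Distance 8: (x=5, y=0), (x=5, y=2), (x=5, y=4), (x=0, y=5), (x=3, y=6)
  Distance 9: (x=5, y=5), (x=0, y=6), (x=2, y=6), (x=4, y=6), (x=3, y=7)
  Distance 10: (x=1, y=6), (x=5, y=6), (x=0, y=7), (x=2, y=7), (x=4, y=7), (x=3, y=8)
  Distance 11: (x=1, y=7), (x=5, y=7), (x=0, y=8), (x=2, y=8), (x=4, y=8), (x=3, y=9)
  Distance 12: (x=1, y=8), (x=5, y=8), (x=0, y=9)
  Distance 13: (x=1, y=9)
Total reachable: 47 (grid has 47 open cells total)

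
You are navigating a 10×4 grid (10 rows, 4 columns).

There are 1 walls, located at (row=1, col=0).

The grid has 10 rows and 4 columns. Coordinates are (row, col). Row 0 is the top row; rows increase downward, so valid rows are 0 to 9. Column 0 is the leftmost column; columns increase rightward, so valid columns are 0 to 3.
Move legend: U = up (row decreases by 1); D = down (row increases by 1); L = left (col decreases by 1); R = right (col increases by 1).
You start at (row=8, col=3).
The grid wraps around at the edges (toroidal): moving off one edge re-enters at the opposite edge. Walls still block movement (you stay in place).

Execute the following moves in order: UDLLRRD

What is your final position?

Answer: Final position: (row=9, col=3)

Derivation:
Start: (row=8, col=3)
  U (up): (row=8, col=3) -> (row=7, col=3)
  D (down): (row=7, col=3) -> (row=8, col=3)
  L (left): (row=8, col=3) -> (row=8, col=2)
  L (left): (row=8, col=2) -> (row=8, col=1)
  R (right): (row=8, col=1) -> (row=8, col=2)
  R (right): (row=8, col=2) -> (row=8, col=3)
  D (down): (row=8, col=3) -> (row=9, col=3)
Final: (row=9, col=3)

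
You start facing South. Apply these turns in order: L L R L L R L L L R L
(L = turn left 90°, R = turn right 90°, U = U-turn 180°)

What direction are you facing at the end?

Answer: Final heading: East

Derivation:
Start: South
  L (left (90° counter-clockwise)) -> East
  L (left (90° counter-clockwise)) -> North
  R (right (90° clockwise)) -> East
  L (left (90° counter-clockwise)) -> North
  L (left (90° counter-clockwise)) -> West
  R (right (90° clockwise)) -> North
  L (left (90° counter-clockwise)) -> West
  L (left (90° counter-clockwise)) -> South
  L (left (90° counter-clockwise)) -> East
  R (right (90° clockwise)) -> South
  L (left (90° counter-clockwise)) -> East
Final: East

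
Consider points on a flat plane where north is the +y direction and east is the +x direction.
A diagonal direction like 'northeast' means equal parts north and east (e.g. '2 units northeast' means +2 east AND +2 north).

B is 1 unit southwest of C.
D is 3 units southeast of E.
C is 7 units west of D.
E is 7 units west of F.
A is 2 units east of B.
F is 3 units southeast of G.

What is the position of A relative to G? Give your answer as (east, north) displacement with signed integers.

Place G at the origin (east=0, north=0).
  F is 3 units southeast of G: delta (east=+3, north=-3); F at (east=3, north=-3).
  E is 7 units west of F: delta (east=-7, north=+0); E at (east=-4, north=-3).
  D is 3 units southeast of E: delta (east=+3, north=-3); D at (east=-1, north=-6).
  C is 7 units west of D: delta (east=-7, north=+0); C at (east=-8, north=-6).
  B is 1 unit southwest of C: delta (east=-1, north=-1); B at (east=-9, north=-7).
  A is 2 units east of B: delta (east=+2, north=+0); A at (east=-7, north=-7).
Therefore A relative to G: (east=-7, north=-7).

Answer: A is at (east=-7, north=-7) relative to G.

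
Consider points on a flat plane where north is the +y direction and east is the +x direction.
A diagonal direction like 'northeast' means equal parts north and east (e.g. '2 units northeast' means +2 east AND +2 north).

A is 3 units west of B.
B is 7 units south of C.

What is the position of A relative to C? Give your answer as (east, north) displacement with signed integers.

Answer: A is at (east=-3, north=-7) relative to C.

Derivation:
Place C at the origin (east=0, north=0).
  B is 7 units south of C: delta (east=+0, north=-7); B at (east=0, north=-7).
  A is 3 units west of B: delta (east=-3, north=+0); A at (east=-3, north=-7).
Therefore A relative to C: (east=-3, north=-7).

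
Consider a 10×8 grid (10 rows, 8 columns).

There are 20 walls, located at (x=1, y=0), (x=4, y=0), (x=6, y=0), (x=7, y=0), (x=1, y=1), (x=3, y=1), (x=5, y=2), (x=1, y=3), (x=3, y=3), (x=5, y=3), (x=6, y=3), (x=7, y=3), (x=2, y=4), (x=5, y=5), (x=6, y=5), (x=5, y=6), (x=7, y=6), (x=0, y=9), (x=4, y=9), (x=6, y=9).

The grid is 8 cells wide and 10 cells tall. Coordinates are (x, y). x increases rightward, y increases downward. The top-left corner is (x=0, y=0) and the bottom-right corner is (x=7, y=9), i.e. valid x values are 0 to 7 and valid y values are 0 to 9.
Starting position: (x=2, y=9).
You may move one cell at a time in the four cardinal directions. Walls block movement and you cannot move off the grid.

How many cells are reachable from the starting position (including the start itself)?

Answer: Reachable cells: 60

Derivation:
BFS flood-fill from (x=2, y=9):
  Distance 0: (x=2, y=9)
  Distance 1: (x=2, y=8), (x=1, y=9), (x=3, y=9)
  Distance 2: (x=2, y=7), (x=1, y=8), (x=3, y=8)
  Distance 3: (x=2, y=6), (x=1, y=7), (x=3, y=7), (x=0, y=8), (x=4, y=8)
  Distance 4: (x=2, y=5), (x=1, y=6), (x=3, y=6), (x=0, y=7), (x=4, y=7), (x=5, y=8)
  Distance 5: (x=1, y=5), (x=3, y=5), (x=0, y=6), (x=4, y=6), (x=5, y=7), (x=6, y=8), (x=5, y=9)
  Distance 6: (x=1, y=4), (x=3, y=4), (x=0, y=5), (x=4, y=5), (x=6, y=7), (x=7, y=8)
  Distance 7: (x=0, y=4), (x=4, y=4), (x=6, y=6), (x=7, y=7), (x=7, y=9)
  Distance 8: (x=0, y=3), (x=4, y=3), (x=5, y=4)
  Distance 9: (x=0, y=2), (x=4, y=2), (x=6, y=4)
  Distance 10: (x=0, y=1), (x=4, y=1), (x=1, y=2), (x=3, y=2), (x=7, y=4)
  Distance 11: (x=0, y=0), (x=5, y=1), (x=2, y=2), (x=7, y=5)
  Distance 12: (x=5, y=0), (x=2, y=1), (x=6, y=1), (x=2, y=3)
  Distance 13: (x=2, y=0), (x=7, y=1), (x=6, y=2)
  Distance 14: (x=3, y=0), (x=7, y=2)
Total reachable: 60 (grid has 60 open cells total)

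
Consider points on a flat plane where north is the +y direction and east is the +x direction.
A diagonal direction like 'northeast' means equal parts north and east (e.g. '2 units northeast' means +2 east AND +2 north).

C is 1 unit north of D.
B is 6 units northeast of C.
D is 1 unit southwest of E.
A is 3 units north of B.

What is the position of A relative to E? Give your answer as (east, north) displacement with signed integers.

Place E at the origin (east=0, north=0).
  D is 1 unit southwest of E: delta (east=-1, north=-1); D at (east=-1, north=-1).
  C is 1 unit north of D: delta (east=+0, north=+1); C at (east=-1, north=0).
  B is 6 units northeast of C: delta (east=+6, north=+6); B at (east=5, north=6).
  A is 3 units north of B: delta (east=+0, north=+3); A at (east=5, north=9).
Therefore A relative to E: (east=5, north=9).

Answer: A is at (east=5, north=9) relative to E.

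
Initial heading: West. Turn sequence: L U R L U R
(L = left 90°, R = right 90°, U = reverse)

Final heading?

Answer: Final heading: West

Derivation:
Start: West
  L (left (90° counter-clockwise)) -> South
  U (U-turn (180°)) -> North
  R (right (90° clockwise)) -> East
  L (left (90° counter-clockwise)) -> North
  U (U-turn (180°)) -> South
  R (right (90° clockwise)) -> West
Final: West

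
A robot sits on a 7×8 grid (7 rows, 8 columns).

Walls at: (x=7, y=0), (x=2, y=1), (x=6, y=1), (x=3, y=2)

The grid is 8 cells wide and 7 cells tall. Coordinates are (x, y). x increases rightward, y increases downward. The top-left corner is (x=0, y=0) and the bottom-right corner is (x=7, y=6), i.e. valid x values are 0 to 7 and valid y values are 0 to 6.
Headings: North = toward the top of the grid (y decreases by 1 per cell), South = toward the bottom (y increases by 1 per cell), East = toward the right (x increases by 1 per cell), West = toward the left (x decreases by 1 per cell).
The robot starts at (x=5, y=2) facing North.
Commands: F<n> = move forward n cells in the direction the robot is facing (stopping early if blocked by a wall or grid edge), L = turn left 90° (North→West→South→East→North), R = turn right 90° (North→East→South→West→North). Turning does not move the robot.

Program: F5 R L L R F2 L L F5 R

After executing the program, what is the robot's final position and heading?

Answer: Final position: (x=5, y=5), facing West

Derivation:
Start: (x=5, y=2), facing North
  F5: move forward 2/5 (blocked), now at (x=5, y=0)
  R: turn right, now facing East
  L: turn left, now facing North
  L: turn left, now facing West
  R: turn right, now facing North
  F2: move forward 0/2 (blocked), now at (x=5, y=0)
  L: turn left, now facing West
  L: turn left, now facing South
  F5: move forward 5, now at (x=5, y=5)
  R: turn right, now facing West
Final: (x=5, y=5), facing West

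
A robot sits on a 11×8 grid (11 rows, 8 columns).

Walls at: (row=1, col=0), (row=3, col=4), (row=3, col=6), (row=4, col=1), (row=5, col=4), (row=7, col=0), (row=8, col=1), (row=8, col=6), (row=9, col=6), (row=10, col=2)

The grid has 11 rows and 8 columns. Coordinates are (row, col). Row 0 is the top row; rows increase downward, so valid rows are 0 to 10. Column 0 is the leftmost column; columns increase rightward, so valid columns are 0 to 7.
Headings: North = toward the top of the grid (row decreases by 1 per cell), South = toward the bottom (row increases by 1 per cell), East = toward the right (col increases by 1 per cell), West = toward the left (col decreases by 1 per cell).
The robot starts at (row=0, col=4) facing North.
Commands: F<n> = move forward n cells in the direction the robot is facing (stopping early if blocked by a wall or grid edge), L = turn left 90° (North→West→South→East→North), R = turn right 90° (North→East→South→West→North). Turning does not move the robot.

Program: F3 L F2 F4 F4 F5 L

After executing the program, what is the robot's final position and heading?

Start: (row=0, col=4), facing North
  F3: move forward 0/3 (blocked), now at (row=0, col=4)
  L: turn left, now facing West
  F2: move forward 2, now at (row=0, col=2)
  F4: move forward 2/4 (blocked), now at (row=0, col=0)
  F4: move forward 0/4 (blocked), now at (row=0, col=0)
  F5: move forward 0/5 (blocked), now at (row=0, col=0)
  L: turn left, now facing South
Final: (row=0, col=0), facing South

Answer: Final position: (row=0, col=0), facing South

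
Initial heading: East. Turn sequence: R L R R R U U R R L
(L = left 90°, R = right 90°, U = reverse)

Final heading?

Answer: Final heading: East

Derivation:
Start: East
  R (right (90° clockwise)) -> South
  L (left (90° counter-clockwise)) -> East
  R (right (90° clockwise)) -> South
  R (right (90° clockwise)) -> West
  R (right (90° clockwise)) -> North
  U (U-turn (180°)) -> South
  U (U-turn (180°)) -> North
  R (right (90° clockwise)) -> East
  R (right (90° clockwise)) -> South
  L (left (90° counter-clockwise)) -> East
Final: East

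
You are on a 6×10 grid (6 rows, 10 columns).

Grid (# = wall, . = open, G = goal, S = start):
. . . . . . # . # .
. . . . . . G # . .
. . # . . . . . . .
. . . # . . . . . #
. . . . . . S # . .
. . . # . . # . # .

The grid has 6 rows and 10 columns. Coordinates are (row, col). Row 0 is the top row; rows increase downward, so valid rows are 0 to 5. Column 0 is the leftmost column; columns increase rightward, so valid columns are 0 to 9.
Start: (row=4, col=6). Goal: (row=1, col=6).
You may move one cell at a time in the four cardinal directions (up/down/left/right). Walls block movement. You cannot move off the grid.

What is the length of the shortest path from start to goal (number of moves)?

Answer: Shortest path length: 3

Derivation:
BFS from (row=4, col=6) until reaching (row=1, col=6):
  Distance 0: (row=4, col=6)
  Distance 1: (row=3, col=6), (row=4, col=5)
  Distance 2: (row=2, col=6), (row=3, col=5), (row=3, col=7), (row=4, col=4), (row=5, col=5)
  Distance 3: (row=1, col=6), (row=2, col=5), (row=2, col=7), (row=3, col=4), (row=3, col=8), (row=4, col=3), (row=5, col=4)  <- goal reached here
One shortest path (3 moves): (row=4, col=6) -> (row=3, col=6) -> (row=2, col=6) -> (row=1, col=6)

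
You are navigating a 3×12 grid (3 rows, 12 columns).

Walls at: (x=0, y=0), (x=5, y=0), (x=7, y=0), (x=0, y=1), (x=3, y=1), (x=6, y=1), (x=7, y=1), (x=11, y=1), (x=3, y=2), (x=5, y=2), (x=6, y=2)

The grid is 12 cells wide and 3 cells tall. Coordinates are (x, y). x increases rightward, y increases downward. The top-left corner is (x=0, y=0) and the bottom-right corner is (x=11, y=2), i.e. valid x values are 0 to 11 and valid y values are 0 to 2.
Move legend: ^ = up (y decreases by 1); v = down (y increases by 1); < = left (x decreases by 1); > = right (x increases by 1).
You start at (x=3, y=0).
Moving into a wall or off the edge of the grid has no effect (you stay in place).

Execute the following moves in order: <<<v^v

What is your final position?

Answer: Final position: (x=1, y=1)

Derivation:
Start: (x=3, y=0)
  < (left): (x=3, y=0) -> (x=2, y=0)
  < (left): (x=2, y=0) -> (x=1, y=0)
  < (left): blocked, stay at (x=1, y=0)
  v (down): (x=1, y=0) -> (x=1, y=1)
  ^ (up): (x=1, y=1) -> (x=1, y=0)
  v (down): (x=1, y=0) -> (x=1, y=1)
Final: (x=1, y=1)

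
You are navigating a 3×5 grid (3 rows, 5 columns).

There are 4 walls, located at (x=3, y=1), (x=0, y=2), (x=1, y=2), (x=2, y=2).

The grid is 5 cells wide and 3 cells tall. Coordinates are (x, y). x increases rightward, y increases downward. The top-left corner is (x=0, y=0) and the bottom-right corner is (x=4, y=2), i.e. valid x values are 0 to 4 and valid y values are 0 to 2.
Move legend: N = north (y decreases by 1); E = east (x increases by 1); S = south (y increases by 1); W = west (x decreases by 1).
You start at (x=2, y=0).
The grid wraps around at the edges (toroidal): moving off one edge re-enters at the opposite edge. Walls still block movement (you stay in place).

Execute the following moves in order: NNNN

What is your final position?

Answer: Final position: (x=2, y=0)

Derivation:
Start: (x=2, y=0)
  [×4]N (north): blocked, stay at (x=2, y=0)
Final: (x=2, y=0)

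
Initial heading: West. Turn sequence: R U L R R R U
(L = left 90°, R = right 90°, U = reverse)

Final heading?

Answer: Final heading: South

Derivation:
Start: West
  R (right (90° clockwise)) -> North
  U (U-turn (180°)) -> South
  L (left (90° counter-clockwise)) -> East
  R (right (90° clockwise)) -> South
  R (right (90° clockwise)) -> West
  R (right (90° clockwise)) -> North
  U (U-turn (180°)) -> South
Final: South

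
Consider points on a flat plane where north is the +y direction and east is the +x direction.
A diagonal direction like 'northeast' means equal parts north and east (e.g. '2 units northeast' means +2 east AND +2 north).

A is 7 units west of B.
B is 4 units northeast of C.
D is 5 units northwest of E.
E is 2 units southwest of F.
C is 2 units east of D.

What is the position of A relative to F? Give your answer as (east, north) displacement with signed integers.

Place F at the origin (east=0, north=0).
  E is 2 units southwest of F: delta (east=-2, north=-2); E at (east=-2, north=-2).
  D is 5 units northwest of E: delta (east=-5, north=+5); D at (east=-7, north=3).
  C is 2 units east of D: delta (east=+2, north=+0); C at (east=-5, north=3).
  B is 4 units northeast of C: delta (east=+4, north=+4); B at (east=-1, north=7).
  A is 7 units west of B: delta (east=-7, north=+0); A at (east=-8, north=7).
Therefore A relative to F: (east=-8, north=7).

Answer: A is at (east=-8, north=7) relative to F.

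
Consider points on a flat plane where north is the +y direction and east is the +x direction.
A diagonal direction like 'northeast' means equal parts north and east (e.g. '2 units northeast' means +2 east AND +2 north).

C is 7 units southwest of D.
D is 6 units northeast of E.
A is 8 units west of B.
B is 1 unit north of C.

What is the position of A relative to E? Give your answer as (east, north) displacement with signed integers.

Answer: A is at (east=-9, north=0) relative to E.

Derivation:
Place E at the origin (east=0, north=0).
  D is 6 units northeast of E: delta (east=+6, north=+6); D at (east=6, north=6).
  C is 7 units southwest of D: delta (east=-7, north=-7); C at (east=-1, north=-1).
  B is 1 unit north of C: delta (east=+0, north=+1); B at (east=-1, north=0).
  A is 8 units west of B: delta (east=-8, north=+0); A at (east=-9, north=0).
Therefore A relative to E: (east=-9, north=0).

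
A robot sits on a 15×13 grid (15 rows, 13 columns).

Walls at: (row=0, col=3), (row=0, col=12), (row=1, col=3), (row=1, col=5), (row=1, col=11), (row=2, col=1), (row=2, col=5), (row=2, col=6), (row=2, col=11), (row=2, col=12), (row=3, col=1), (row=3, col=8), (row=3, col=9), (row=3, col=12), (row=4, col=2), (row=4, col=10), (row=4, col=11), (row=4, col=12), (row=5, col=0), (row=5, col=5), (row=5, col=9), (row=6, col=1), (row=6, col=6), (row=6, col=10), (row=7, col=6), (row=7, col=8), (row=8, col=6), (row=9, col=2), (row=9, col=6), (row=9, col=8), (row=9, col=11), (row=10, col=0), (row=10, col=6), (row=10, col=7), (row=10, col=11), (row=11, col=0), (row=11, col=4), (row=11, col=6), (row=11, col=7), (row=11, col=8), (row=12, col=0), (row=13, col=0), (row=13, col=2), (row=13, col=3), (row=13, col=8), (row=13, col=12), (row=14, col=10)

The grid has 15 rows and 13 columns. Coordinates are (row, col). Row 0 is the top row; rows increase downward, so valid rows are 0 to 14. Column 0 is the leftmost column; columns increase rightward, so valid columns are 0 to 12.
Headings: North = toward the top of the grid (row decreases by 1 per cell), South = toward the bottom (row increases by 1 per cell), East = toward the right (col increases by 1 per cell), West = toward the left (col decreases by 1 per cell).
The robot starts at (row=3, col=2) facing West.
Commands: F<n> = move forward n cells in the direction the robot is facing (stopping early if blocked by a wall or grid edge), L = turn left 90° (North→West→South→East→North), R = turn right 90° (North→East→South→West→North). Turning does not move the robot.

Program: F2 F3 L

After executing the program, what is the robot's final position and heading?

Start: (row=3, col=2), facing West
  F2: move forward 0/2 (blocked), now at (row=3, col=2)
  F3: move forward 0/3 (blocked), now at (row=3, col=2)
  L: turn left, now facing South
Final: (row=3, col=2), facing South

Answer: Final position: (row=3, col=2), facing South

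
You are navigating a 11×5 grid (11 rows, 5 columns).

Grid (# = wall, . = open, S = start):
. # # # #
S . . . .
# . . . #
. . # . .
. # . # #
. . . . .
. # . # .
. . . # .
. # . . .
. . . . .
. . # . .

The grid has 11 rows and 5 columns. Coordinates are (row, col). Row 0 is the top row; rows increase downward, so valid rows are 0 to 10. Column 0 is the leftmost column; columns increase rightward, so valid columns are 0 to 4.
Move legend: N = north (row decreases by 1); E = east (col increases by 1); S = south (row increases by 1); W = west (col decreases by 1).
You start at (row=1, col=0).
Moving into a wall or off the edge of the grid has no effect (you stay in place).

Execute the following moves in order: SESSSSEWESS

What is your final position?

Start: (row=1, col=0)
  S (south): blocked, stay at (row=1, col=0)
  E (east): (row=1, col=0) -> (row=1, col=1)
  S (south): (row=1, col=1) -> (row=2, col=1)
  S (south): (row=2, col=1) -> (row=3, col=1)
  S (south): blocked, stay at (row=3, col=1)
  S (south): blocked, stay at (row=3, col=1)
  E (east): blocked, stay at (row=3, col=1)
  W (west): (row=3, col=1) -> (row=3, col=0)
  E (east): (row=3, col=0) -> (row=3, col=1)
  S (south): blocked, stay at (row=3, col=1)
  S (south): blocked, stay at (row=3, col=1)
Final: (row=3, col=1)

Answer: Final position: (row=3, col=1)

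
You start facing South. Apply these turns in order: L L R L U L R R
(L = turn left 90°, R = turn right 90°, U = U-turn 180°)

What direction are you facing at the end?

Answer: Final heading: West

Derivation:
Start: South
  L (left (90° counter-clockwise)) -> East
  L (left (90° counter-clockwise)) -> North
  R (right (90° clockwise)) -> East
  L (left (90° counter-clockwise)) -> North
  U (U-turn (180°)) -> South
  L (left (90° counter-clockwise)) -> East
  R (right (90° clockwise)) -> South
  R (right (90° clockwise)) -> West
Final: West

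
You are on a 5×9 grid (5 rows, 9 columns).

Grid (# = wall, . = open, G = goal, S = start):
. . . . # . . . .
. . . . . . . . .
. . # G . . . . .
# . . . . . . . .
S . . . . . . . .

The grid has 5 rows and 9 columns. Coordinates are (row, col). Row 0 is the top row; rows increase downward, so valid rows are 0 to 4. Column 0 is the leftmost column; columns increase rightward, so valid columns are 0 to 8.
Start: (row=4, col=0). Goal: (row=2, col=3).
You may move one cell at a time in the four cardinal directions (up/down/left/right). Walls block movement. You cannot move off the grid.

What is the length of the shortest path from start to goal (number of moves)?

BFS from (row=4, col=0) until reaching (row=2, col=3):
  Distance 0: (row=4, col=0)
  Distance 1: (row=4, col=1)
  Distance 2: (row=3, col=1), (row=4, col=2)
  Distance 3: (row=2, col=1), (row=3, col=2), (row=4, col=3)
  Distance 4: (row=1, col=1), (row=2, col=0), (row=3, col=3), (row=4, col=4)
  Distance 5: (row=0, col=1), (row=1, col=0), (row=1, col=2), (row=2, col=3), (row=3, col=4), (row=4, col=5)  <- goal reached here
One shortest path (5 moves): (row=4, col=0) -> (row=4, col=1) -> (row=4, col=2) -> (row=4, col=3) -> (row=3, col=3) -> (row=2, col=3)

Answer: Shortest path length: 5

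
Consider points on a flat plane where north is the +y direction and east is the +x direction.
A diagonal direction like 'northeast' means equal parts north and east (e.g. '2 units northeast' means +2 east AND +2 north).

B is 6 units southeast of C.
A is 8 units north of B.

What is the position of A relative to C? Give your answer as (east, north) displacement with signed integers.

Answer: A is at (east=6, north=2) relative to C.

Derivation:
Place C at the origin (east=0, north=0).
  B is 6 units southeast of C: delta (east=+6, north=-6); B at (east=6, north=-6).
  A is 8 units north of B: delta (east=+0, north=+8); A at (east=6, north=2).
Therefore A relative to C: (east=6, north=2).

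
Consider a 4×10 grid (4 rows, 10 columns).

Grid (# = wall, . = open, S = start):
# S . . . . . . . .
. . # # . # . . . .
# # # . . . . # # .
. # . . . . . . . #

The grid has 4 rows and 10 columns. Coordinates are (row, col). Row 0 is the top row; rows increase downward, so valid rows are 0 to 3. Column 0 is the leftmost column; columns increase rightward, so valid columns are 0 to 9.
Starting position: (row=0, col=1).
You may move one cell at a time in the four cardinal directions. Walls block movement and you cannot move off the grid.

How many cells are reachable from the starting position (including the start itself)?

Answer: Reachable cells: 28

Derivation:
BFS flood-fill from (row=0, col=1):
  Distance 0: (row=0, col=1)
  Distance 1: (row=0, col=2), (row=1, col=1)
  Distance 2: (row=0, col=3), (row=1, col=0)
  Distance 3: (row=0, col=4)
  Distance 4: (row=0, col=5), (row=1, col=4)
  Distance 5: (row=0, col=6), (row=2, col=4)
  Distance 6: (row=0, col=7), (row=1, col=6), (row=2, col=3), (row=2, col=5), (row=3, col=4)
  Distance 7: (row=0, col=8), (row=1, col=7), (row=2, col=6), (row=3, col=3), (row=3, col=5)
  Distance 8: (row=0, col=9), (row=1, col=8), (row=3, col=2), (row=3, col=6)
  Distance 9: (row=1, col=9), (row=3, col=7)
  Distance 10: (row=2, col=9), (row=3, col=8)
Total reachable: 28 (grid has 29 open cells total)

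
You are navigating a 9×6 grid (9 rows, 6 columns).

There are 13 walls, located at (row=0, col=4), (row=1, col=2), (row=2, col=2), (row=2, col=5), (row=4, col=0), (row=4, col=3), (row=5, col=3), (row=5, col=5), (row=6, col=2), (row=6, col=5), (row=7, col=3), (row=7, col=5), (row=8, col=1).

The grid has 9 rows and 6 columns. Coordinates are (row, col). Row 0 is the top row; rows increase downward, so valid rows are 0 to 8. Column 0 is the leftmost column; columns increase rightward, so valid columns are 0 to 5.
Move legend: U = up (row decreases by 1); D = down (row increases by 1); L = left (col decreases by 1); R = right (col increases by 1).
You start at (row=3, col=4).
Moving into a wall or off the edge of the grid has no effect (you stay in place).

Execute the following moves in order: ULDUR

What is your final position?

Answer: Final position: (row=2, col=4)

Derivation:
Start: (row=3, col=4)
  U (up): (row=3, col=4) -> (row=2, col=4)
  L (left): (row=2, col=4) -> (row=2, col=3)
  D (down): (row=2, col=3) -> (row=3, col=3)
  U (up): (row=3, col=3) -> (row=2, col=3)
  R (right): (row=2, col=3) -> (row=2, col=4)
Final: (row=2, col=4)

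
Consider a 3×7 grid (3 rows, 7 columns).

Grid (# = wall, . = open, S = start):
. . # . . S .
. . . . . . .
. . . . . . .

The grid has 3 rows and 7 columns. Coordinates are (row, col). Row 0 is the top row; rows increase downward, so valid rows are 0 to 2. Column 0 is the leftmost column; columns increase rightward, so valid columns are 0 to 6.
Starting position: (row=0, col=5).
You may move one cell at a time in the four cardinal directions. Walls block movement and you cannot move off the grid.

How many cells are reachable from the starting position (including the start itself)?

Answer: Reachable cells: 20

Derivation:
BFS flood-fill from (row=0, col=5):
  Distance 0: (row=0, col=5)
  Distance 1: (row=0, col=4), (row=0, col=6), (row=1, col=5)
  Distance 2: (row=0, col=3), (row=1, col=4), (row=1, col=6), (row=2, col=5)
  Distance 3: (row=1, col=3), (row=2, col=4), (row=2, col=6)
  Distance 4: (row=1, col=2), (row=2, col=3)
  Distance 5: (row=1, col=1), (row=2, col=2)
  Distance 6: (row=0, col=1), (row=1, col=0), (row=2, col=1)
  Distance 7: (row=0, col=0), (row=2, col=0)
Total reachable: 20 (grid has 20 open cells total)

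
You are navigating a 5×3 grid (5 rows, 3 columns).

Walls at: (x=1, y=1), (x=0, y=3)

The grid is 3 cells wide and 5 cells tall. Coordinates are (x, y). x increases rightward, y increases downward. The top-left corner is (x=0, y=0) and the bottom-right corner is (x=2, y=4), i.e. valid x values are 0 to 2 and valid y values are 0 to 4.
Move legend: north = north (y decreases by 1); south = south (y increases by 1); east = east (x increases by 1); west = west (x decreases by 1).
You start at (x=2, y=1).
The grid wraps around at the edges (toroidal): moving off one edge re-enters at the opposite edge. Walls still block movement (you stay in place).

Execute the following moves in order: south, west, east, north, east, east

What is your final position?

Start: (x=2, y=1)
  south (south): (x=2, y=1) -> (x=2, y=2)
  west (west): (x=2, y=2) -> (x=1, y=2)
  east (east): (x=1, y=2) -> (x=2, y=2)
  north (north): (x=2, y=2) -> (x=2, y=1)
  east (east): (x=2, y=1) -> (x=0, y=1)
  east (east): blocked, stay at (x=0, y=1)
Final: (x=0, y=1)

Answer: Final position: (x=0, y=1)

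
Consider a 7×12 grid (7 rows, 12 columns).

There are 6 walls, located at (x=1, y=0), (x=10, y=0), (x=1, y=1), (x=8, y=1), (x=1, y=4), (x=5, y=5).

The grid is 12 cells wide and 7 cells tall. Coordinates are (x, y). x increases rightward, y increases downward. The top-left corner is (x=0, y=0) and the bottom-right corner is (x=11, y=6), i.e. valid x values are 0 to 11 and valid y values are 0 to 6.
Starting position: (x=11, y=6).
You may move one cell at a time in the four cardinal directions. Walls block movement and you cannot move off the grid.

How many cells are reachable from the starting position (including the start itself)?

BFS flood-fill from (x=11, y=6):
  Distance 0: (x=11, y=6)
  Distance 1: (x=11, y=5), (x=10, y=6)
  Distance 2: (x=11, y=4), (x=10, y=5), (x=9, y=6)
  Distance 3: (x=11, y=3), (x=10, y=4), (x=9, y=5), (x=8, y=6)
  Distance 4: (x=11, y=2), (x=10, y=3), (x=9, y=4), (x=8, y=5), (x=7, y=6)
  Distance 5: (x=11, y=1), (x=10, y=2), (x=9, y=3), (x=8, y=4), (x=7, y=5), (x=6, y=6)
  Distance 6: (x=11, y=0), (x=10, y=1), (x=9, y=2), (x=8, y=3), (x=7, y=4), (x=6, y=5), (x=5, y=6)
  Distance 7: (x=9, y=1), (x=8, y=2), (x=7, y=3), (x=6, y=4), (x=4, y=6)
  Distance 8: (x=9, y=0), (x=7, y=2), (x=6, y=3), (x=5, y=4), (x=4, y=5), (x=3, y=6)
  Distance 9: (x=8, y=0), (x=7, y=1), (x=6, y=2), (x=5, y=3), (x=4, y=4), (x=3, y=5), (x=2, y=6)
  Distance 10: (x=7, y=0), (x=6, y=1), (x=5, y=2), (x=4, y=3), (x=3, y=4), (x=2, y=5), (x=1, y=6)
  Distance 11: (x=6, y=0), (x=5, y=1), (x=4, y=2), (x=3, y=3), (x=2, y=4), (x=1, y=5), (x=0, y=6)
  Distance 12: (x=5, y=0), (x=4, y=1), (x=3, y=2), (x=2, y=3), (x=0, y=5)
  Distance 13: (x=4, y=0), (x=3, y=1), (x=2, y=2), (x=1, y=3), (x=0, y=4)
  Distance 14: (x=3, y=0), (x=2, y=1), (x=1, y=2), (x=0, y=3)
  Distance 15: (x=2, y=0), (x=0, y=2)
  Distance 16: (x=0, y=1)
  Distance 17: (x=0, y=0)
Total reachable: 78 (grid has 78 open cells total)

Answer: Reachable cells: 78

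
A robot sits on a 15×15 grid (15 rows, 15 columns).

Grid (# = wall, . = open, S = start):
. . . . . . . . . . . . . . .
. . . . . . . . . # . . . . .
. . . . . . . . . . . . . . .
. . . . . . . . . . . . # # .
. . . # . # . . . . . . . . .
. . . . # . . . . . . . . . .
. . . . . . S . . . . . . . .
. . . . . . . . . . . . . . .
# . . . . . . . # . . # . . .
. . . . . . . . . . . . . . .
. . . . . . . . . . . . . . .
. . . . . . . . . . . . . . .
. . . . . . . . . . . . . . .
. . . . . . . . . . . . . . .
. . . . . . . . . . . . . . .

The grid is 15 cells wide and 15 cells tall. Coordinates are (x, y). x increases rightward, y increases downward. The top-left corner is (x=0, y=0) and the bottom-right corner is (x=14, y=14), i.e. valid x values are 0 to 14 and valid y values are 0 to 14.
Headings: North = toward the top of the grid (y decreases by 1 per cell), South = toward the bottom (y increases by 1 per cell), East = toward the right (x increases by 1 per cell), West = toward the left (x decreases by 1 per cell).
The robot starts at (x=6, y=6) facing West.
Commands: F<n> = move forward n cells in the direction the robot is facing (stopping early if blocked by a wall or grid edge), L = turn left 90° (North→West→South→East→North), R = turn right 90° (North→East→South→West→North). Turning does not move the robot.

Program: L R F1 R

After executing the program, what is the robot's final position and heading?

Start: (x=6, y=6), facing West
  L: turn left, now facing South
  R: turn right, now facing West
  F1: move forward 1, now at (x=5, y=6)
  R: turn right, now facing North
Final: (x=5, y=6), facing North

Answer: Final position: (x=5, y=6), facing North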